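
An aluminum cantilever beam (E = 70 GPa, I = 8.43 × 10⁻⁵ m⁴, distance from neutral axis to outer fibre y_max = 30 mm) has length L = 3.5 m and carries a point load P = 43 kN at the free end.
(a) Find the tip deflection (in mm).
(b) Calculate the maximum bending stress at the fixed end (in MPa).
(a) Tip deflection of a cantilever with an end point load: δ = P·L^3 / (3·E·I). Convert P = 43 kN = 43000 N, E = 70 GPa = 7 × 10¹⁰ Pa.
  δ = (43000 × 3.5^3) / (3 × (7 × 10¹⁰) × (8.43 × 10⁻⁵)) = 0.1041 m = 104.1 mm
(b) Maximum bending moment at the fixed end: M = P·L = 43000 × 3.5 = 150500 N·m. Convert y_max = 30 mm = 0.03 m.
  σ = M·y_max / I = (150500 × 0.03) / (8.43 × 10⁻⁵) = 5.356 × 10⁷ Pa = 53.56 MPa
Final answer: (a) δ = 104.1 mm, (b) σ = 53.56 MPa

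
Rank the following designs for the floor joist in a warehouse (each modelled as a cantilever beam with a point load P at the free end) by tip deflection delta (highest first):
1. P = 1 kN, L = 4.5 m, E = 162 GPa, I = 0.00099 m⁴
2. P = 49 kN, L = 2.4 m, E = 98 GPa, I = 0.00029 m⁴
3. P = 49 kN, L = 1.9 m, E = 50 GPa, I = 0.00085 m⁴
Model: a cantilever beam with a point load P at the free end, so delta = (P·L^3) / (3·E·I) (SI units).
  Case 1: delta = (1000 × 4.5^3) / (3 × (1.62 × 10¹¹) × 0.00099) = 0.0001894 m = 0.1894 mm
  Case 2: delta = (49000 × 2.4^3) / (3 × (9.8 × 10¹⁰) × 0.00029) = 0.007945 m = 7.945 mm
  Case 3: delta = (49000 × 1.9^3) / (3 × (5 × 10¹⁰) × 0.00085) = 0.002636 m = 2.636 mm
Ordering: 7.945 mm (case 2) > 2.636 mm (case 3) > 0.1894 mm (case 1)
Final answer: 2, 3, 1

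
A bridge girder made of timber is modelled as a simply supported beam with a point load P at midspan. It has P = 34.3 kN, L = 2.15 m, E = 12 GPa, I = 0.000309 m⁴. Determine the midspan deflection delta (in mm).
Model: a simply supported beam with a point load P at midspan, so delta = (P·L^3) / (48·E·I).
Convert to SI units:
  P = 34.3 kN = 34300 N
  E = 12 GPa = 1.2 × 10¹⁰ Pa
Substitute:
  delta = (34300 × 2.15^3) / (48 × (1.2 × 10¹⁰) × 0.000309)
  delta = 0.001915 m
Convert: delta = 0.001915 m = 1.915 mm
Final answer: delta = 1.915 mm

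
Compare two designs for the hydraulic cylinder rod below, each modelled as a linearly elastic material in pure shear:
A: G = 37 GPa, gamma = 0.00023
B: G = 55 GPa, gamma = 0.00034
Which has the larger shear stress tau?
Model: a linearly elastic material in pure shear, so tau = G·gamma (SI units).
  A: tau = (3.7 × 10¹⁰) × 0.00023 = 8.51 × 10⁶ Pa = 8.51 MPa
  B: tau = (5.5 × 10¹⁰) × 0.00034 = 1.87 × 10⁷ Pa = 18.7 MPa
18.7 MPa > 8.51 MPa, so B is larger.
Final answer: B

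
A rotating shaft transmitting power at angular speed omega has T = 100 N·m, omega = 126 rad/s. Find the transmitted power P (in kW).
Model: a rotating shaft transmitting power at angular speed omega, so P = T·omega.
Substitute:
  P = 100 × 126
  P = 12600 W
Convert: P = 12600 W = 12.6 kW
Final answer: P = 12.6 kW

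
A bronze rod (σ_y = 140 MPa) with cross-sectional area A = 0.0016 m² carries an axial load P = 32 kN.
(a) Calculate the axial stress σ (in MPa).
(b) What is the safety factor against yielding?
(a) Axial stress σ = P/A. Convert P = 32 kN = 32000 N.
  σ = 32000 / 0.0016 = 2 × 10⁷ Pa = 20 MPa
(b) Safety factor SF = σ_y/σ = 140 / 20 = 7
Final answer: (a) σ = 20 MPa, (b) SF = 7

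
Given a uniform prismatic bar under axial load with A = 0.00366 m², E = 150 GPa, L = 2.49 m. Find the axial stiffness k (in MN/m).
Model: a uniform prismatic bar under axial load, so k = (A·E) / L.
Convert to SI units:
  E = 150 GPa = 1.5 × 10¹¹ Pa
Substitute:
  k = (0.00366 × (1.5 × 10¹¹)) / 2.49
  k = 2.205 × 10⁸ N/m
Convert: k = 2.205 × 10⁸ N/m = 220.5 MN/m
Final answer: k = 220.5 MN/m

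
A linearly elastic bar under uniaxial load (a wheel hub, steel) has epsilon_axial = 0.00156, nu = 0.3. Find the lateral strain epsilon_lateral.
Model: a linearly elastic bar under uniaxial load, so epsilon_lateral = -nu·epsilon_axial.
Substitute:
  epsilon_lateral = -(0.3 × 0.00156)
  epsilon_lateral = -0.000468
Final answer: epsilon_lateral = -0.000468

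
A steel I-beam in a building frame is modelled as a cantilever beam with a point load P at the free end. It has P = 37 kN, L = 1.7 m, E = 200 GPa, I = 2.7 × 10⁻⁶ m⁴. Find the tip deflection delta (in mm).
Model: a cantilever beam with a point load P at the free end, so delta = (P·L^3) / (3·E·I).
Convert to SI units:
  P = 37 kN = 37000 N
  E = 200 GPa = 2 × 10¹¹ Pa
Substitute:
  delta = (37000 × 1.7^3) / (3 × (2 × 10¹¹) × (2.7 × 10⁻⁶))
  delta = 0.1122 m
Convert: delta = 0.1122 m = 112.2 mm
Final answer: delta = 112.2 mm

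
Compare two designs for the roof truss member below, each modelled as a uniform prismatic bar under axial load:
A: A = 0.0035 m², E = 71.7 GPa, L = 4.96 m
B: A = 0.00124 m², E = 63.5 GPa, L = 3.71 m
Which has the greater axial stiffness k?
Model: a uniform prismatic bar under axial load, so k = (A·E) / L (SI units).
  A: k = (0.0035 × (7.17 × 10¹⁰)) / 4.96 = 5.059 × 10⁷ N/m = 50.59 MN/m
  B: k = (0.00124 × (6.35 × 10¹⁰)) / 3.71 = 2.122 × 10⁷ N/m = 21.22 MN/m
50.59 MN/m > 21.22 MN/m, so A is larger.
Final answer: A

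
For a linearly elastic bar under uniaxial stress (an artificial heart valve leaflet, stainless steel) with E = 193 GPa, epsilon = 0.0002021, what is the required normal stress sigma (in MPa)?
Model: a linearly elastic bar under uniaxial stress, so epsilon = sigma / E.
Solve for sigma: sigma = epsilon·E.
Convert to SI units:
  E = 193 GPa = 1.93 × 10¹¹ Pa
Substitute:
  sigma = 0.0002021 × (1.93 × 10¹¹)
  sigma = 3.901 × 10⁷ Pa
Convert: sigma = 3.901 × 10⁷ Pa = 39.01 MPa
Final answer: sigma = 39.01 MPa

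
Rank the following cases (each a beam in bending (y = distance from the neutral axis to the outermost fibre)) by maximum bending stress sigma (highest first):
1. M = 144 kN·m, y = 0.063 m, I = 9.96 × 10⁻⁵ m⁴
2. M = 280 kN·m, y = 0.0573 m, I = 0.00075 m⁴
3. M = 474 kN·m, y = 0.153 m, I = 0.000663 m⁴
Model: a beam in bending (y = distance from the neutral axis to the outermost fibre), so sigma = (M·y) / I (SI units).
  Case 1: sigma = (144000 × 0.063) / (9.96 × 10⁻⁵) = 9.108 × 10⁷ Pa = 91.08 MPa
  Case 2: sigma = (280000 × 0.0573) / 0.00075 = 2.139 × 10⁷ Pa = 21.39 MPa
  Case 3: sigma = (474000 × 0.153) / 0.000663 = 1.094 × 10⁸ Pa = 109.4 MPa
Ordering: 109.4 MPa (case 3) > 91.08 MPa (case 1) > 21.39 MPa (case 2)
Final answer: 3, 1, 2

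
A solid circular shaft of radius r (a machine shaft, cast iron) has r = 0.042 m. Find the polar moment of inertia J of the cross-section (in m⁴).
Model: a solid circular shaft of radius r, so J = (π·r^4) / 2.
Substitute:
  J = (π × 0.042^4) / 2
  J = 4.888 × 10⁻⁶ m⁴
Final answer: J = 4.888 × 10⁻⁶ m⁴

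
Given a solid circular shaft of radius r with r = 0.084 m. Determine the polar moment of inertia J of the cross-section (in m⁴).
Model: a solid circular shaft of radius r, so J = (π·r^4) / 2.
Substitute:
  J = (π × 0.084^4) / 2
  J = 7.821 × 10⁻⁵ m⁴
Final answer: J = 7.821 × 10⁻⁵ m⁴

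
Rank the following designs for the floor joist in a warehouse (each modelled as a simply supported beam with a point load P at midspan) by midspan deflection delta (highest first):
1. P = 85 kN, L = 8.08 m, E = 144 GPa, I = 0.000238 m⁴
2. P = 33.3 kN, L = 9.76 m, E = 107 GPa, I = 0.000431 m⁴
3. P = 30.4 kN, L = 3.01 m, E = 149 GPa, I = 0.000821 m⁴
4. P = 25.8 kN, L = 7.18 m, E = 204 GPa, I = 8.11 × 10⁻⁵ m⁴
Model: a simply supported beam with a point load P at midspan, so delta = (P·L^3) / (48·E·I) (SI units).
  Case 1: delta = (85000 × 8.08^3) / (48 × (1.44 × 10¹¹) × 0.000238) = 0.02726 m = 27.26 mm
  Case 2: delta = (33300 × 9.76^3) / (48 × (1.07 × 10¹¹) × 0.000431) = 0.01399 m = 13.99 mm
  Case 3: delta = (30400 × 3.01^3) / (48 × (1.49 × 10¹¹) × 0.000821) = 0.0001412 m = 0.1412 mm
  Case 4: delta = (25800 × 7.18^3) / (48 × (2.04 × 10¹¹) × (8.11 × 10⁻⁵)) = 0.01203 m = 12.03 mm
Ordering: 27.26 mm (case 1) > 13.99 mm (case 2) > 12.03 mm (case 4) > 0.1412 mm (case 3)
Final answer: 1, 2, 4, 3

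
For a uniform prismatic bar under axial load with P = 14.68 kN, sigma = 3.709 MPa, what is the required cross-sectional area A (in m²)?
Model: a uniform prismatic bar under axial load, so sigma = P / A.
Solve for A: A = P / sigma.
Convert to SI units:
  P = 14.68 kN = 14680 N
  sigma = 3.709 MPa = 3.709 × 10⁶ Pa
Substitute:
  A = 14680 / (3.709 × 10⁶)
  A = 0.003958 m²
Final answer: A = 0.003958 m²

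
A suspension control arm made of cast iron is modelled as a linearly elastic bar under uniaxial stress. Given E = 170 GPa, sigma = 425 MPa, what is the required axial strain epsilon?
Model: a linearly elastic bar under uniaxial stress, so sigma = E·epsilon.
Solve for epsilon: epsilon = sigma / E.
Convert to SI units:
  E = 170 GPa = 1.7 × 10¹¹ Pa
  sigma = 425 MPa = 4.25 × 10⁸ Pa
Substitute:
  epsilon = (4.25 × 10⁸) / (1.7 × 10¹¹)
  epsilon = 0.0025
Final answer: epsilon = 0.0025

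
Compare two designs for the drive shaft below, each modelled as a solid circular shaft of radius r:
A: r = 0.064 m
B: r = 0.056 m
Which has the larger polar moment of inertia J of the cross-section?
Model: a solid circular shaft of radius r, so J = (π·r^4) / 2 (SI units).
  A: J = (π × 0.064^4) / 2 = 2.635 × 10⁻⁵ m⁴
  B: J = (π × 0.056^4) / 2 = 1.545 × 10⁻⁵ m⁴
2.635 × 10⁻⁵ m⁴ > 1.545 × 10⁻⁵ m⁴, so A is larger.
Final answer: A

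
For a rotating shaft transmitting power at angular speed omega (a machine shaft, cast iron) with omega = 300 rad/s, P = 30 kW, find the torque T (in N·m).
Model: a rotating shaft transmitting power at angular speed omega, so P = T·omega.
Solve for T: T = P / omega.
Convert to SI units:
  P = 30 kW = 30000 W
Substitute:
  T = 30000 / 300
  T = 100 N·m
Final answer: T = 100 N·m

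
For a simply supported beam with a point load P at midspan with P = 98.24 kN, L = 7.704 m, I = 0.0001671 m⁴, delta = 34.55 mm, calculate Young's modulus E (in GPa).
Model: a simply supported beam with a point load P at midspan, so delta = (P·L^3) / (48·E·I).
Solve for E: E = (P·L^3) / (48·delta·I).
Convert to SI units:
  P = 98.24 kN = 98240 N
  delta = 34.55 mm = 0.03455 m
Substitute:
  E = (98240 × 7.704^3) / (48 × 0.03455 × 0.0001671)
  E = 1.621 × 10¹¹ Pa
Convert: E = 1.621 × 10¹¹ Pa = 162.1 GPa
Final answer: E = 162.1 GPa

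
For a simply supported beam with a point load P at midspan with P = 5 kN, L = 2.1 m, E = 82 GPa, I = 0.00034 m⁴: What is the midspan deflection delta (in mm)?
Model: a simply supported beam with a point load P at midspan, so delta = (P·L^3) / (48·E·I).
Convert to SI units:
  P = 5 kN = 5000 N
  E = 82 GPa = 8.2 × 10¹⁰ Pa
Substitute:
  delta = (5000 × 2.1^3) / (48 × (8.2 × 10¹⁰) × 0.00034)
  delta = 3.46 × 10⁻⁵ m
Convert: delta = 3.46 × 10⁻⁵ m = 0.0346 mm
Final answer: delta = 0.0346 mm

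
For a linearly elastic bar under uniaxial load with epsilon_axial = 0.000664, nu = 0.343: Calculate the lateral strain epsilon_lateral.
Model: a linearly elastic bar under uniaxial load, so epsilon_lateral = -nu·epsilon_axial.
Substitute:
  epsilon_lateral = -(0.343 × 0.000664)
  epsilon_lateral = -0.0002278
Final answer: epsilon_lateral = -0.0002278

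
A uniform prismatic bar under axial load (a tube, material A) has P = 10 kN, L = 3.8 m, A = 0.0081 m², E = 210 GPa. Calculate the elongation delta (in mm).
Model: a uniform prismatic bar under axial load, so delta = (P·L) / (A·E).
Convert to SI units:
  P = 10 kN = 10000 N
  E = 210 GPa = 2.1 × 10¹¹ Pa
Substitute:
  delta = (10000 × 3.8) / (0.0081 × (2.1 × 10¹¹))
  delta = 2.234 × 10⁻⁵ m
Convert: delta = 2.234 × 10⁻⁵ m = 0.02234 mm
Final answer: delta = 0.02234 mm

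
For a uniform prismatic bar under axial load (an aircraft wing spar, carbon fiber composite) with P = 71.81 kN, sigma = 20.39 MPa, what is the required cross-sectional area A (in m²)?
Model: a uniform prismatic bar under axial load, so sigma = P / A.
Solve for A: A = P / sigma.
Convert to SI units:
  P = 71.81 kN = 71810 N
  sigma = 20.39 MPa = 2.039 × 10⁷ Pa
Substitute:
  A = 71810 / (2.039 × 10⁷)
  A = 0.003522 m²
Final answer: A = 0.003522 m²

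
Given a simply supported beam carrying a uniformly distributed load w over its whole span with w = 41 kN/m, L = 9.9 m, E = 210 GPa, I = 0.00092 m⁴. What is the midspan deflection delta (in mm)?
Model: a simply supported beam carrying a uniformly distributed load w over its whole span, so delta = (5·w·L^4) / (384·E·I).
Convert to SI units:
  w = 41 kN/m = 41000 N/m
  E = 210 GPa = 2.1 × 10¹¹ Pa
Substitute:
  delta = (5 × 41000 × 9.9^4) / (384 × (2.1 × 10¹¹) × 0.00092)
  delta = 0.02654 m
Convert: delta = 0.02654 m = 26.54 mm
Final answer: delta = 26.54 mm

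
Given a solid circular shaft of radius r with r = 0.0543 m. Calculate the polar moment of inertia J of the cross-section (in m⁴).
Model: a solid circular shaft of radius r, so J = (π·r^4) / 2.
Substitute:
  J = (π × 0.0543^4) / 2
  J = 1.366 × 10⁻⁵ m⁴
Final answer: J = 1.366 × 10⁻⁵ m⁴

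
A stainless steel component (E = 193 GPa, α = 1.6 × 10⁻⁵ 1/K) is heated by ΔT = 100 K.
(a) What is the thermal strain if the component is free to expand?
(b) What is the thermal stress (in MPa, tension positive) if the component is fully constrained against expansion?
(a) Free thermal strain ε_th = α·ΔT = (1.6 × 10⁻⁵) × 100 = 0.0016
(b) Fully constrained, the expansion is suppressed, so σ = -E·α·ΔT. Convert E = 193 GPa = 1.93 × 10¹¹ Pa.
  σ = -(1.93 × 10¹¹) × (1.6 × 10⁻⁵) × 100 = -3.088 × 10⁸ Pa = -308.8 MPa (compressive)
Final answer: (a) ε_th = 0.0016, (b) σ = -308.8 MPa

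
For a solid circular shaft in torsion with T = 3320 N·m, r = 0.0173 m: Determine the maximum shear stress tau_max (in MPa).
Model: a solid circular shaft in torsion, so tau_max = (2·T) / (π·r^3).
Substitute:
  tau_max = (2 × 3320) / (π × 0.0173^3)
  tau_max = 4.082 × 10⁸ Pa
Convert: tau_max = 4.082 × 10⁸ Pa = 408.2 MPa
Final answer: tau_max = 408.2 MPa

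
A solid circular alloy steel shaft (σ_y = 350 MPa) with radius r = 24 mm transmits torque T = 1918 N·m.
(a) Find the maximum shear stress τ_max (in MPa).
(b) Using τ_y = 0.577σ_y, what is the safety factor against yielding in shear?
(a) For a solid circular shaft, τ_max = T·r/J with J = π·r^4/2, i.e. τ_max = 2·T / (π·r^3). Convert r = 24 mm = 0.024 m.
  τ_max = (2 × 1918) / (π × 0.024^3) = 8.833 × 10⁷ Pa = 88.33 MPa
(b) τ_y = 0.577 × 350 = 201.95 MPa
  SF = τ_y/τ_max = 201.95 / 88.33 = 2.286
Final answer: (a) τ_max = 88.33 MPa, (b) SF = 2.286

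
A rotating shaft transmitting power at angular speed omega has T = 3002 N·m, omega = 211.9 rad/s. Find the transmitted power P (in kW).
Model: a rotating shaft transmitting power at angular speed omega, so P = T·omega.
Substitute:
  P = 3002 × 211.9
  P = 636100 W
Convert: P = 636100 W = 636.1 kW
Final answer: P = 636.1 kW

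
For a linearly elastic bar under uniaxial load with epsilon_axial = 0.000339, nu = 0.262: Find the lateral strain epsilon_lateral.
Model: a linearly elastic bar under uniaxial load, so epsilon_lateral = -nu·epsilon_axial.
Substitute:
  epsilon_lateral = -(0.262 × 0.000339)
  epsilon_lateral = -8.882 × 10⁻⁵
Final answer: epsilon_lateral = -8.882 × 10⁻⁵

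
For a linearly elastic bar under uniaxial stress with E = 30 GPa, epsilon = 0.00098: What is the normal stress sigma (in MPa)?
Model: a linearly elastic bar under uniaxial stress, so sigma = E·epsilon.
Convert to SI units:
  E = 30 GPa = 3 × 10¹⁰ Pa
Substitute:
  sigma = (3 × 10¹⁰) × 0.00098
  sigma = 2.94 × 10⁷ Pa
Convert: sigma = 2.94 × 10⁷ Pa = 29.4 MPa
Final answer: sigma = 29.4 MPa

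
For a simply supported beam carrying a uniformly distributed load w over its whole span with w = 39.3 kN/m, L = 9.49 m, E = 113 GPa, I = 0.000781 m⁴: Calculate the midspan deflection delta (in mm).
Model: a simply supported beam carrying a uniformly distributed load w over its whole span, so delta = (5·w·L^4) / (384·E·I).
Convert to SI units:
  w = 39.3 kN/m = 39300 N/m
  E = 113 GPa = 1.13 × 10¹¹ Pa
Substitute:
  delta = (5 × 39300 × 9.49^4) / (384 × (1.13 × 10¹¹) × 0.000781)
  delta = 0.04703 m
Convert: delta = 0.04703 m = 47.03 mm
Final answer: delta = 47.03 mm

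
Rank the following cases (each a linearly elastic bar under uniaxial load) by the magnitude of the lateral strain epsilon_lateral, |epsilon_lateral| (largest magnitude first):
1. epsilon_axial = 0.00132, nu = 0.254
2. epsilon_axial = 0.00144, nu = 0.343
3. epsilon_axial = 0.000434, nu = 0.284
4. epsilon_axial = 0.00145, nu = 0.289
Model: a linearly elastic bar under uniaxial load, so epsilon_lateral = -nu·epsilon_axial (SI units).
  Case 1: epsilon_lateral = -(0.254 × 0.00132) = -0.0003353
  Case 2: epsilon_lateral = -(0.343 × 0.00144) = -0.0004939
  Case 3: epsilon_lateral = -(0.284 × 0.000434) = -0.0001233
  Case 4: epsilon_lateral = -(0.289 × 0.00145) = -0.000419
Ordering by |epsilon_lateral|: 0.0004939 (case 2) > 0.000419 (case 4) > 0.0003353 (case 1) > 0.0001233 (case 3)
Final answer: 2, 4, 1, 3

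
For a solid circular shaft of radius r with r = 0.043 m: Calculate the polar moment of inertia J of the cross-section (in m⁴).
Model: a solid circular shaft of radius r, so J = (π·r^4) / 2.
Substitute:
  J = (π × 0.043^4) / 2
  J = 5.37 × 10⁻⁶ m⁴
Final answer: J = 5.37 × 10⁻⁶ m⁴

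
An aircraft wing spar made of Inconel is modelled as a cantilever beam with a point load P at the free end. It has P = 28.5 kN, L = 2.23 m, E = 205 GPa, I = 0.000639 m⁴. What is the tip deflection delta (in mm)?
Model: a cantilever beam with a point load P at the free end, so delta = (P·L^3) / (3·E·I).
Convert to SI units:
  P = 28.5 kN = 28500 N
  E = 205 GPa = 2.05 × 10¹¹ Pa
Substitute:
  delta = (28500 × 2.23^3) / (3 × (2.05 × 10¹¹) × 0.000639)
  delta = 0.0008042 m
Convert: delta = 0.0008042 m = 0.8042 mm
Final answer: delta = 0.8042 mm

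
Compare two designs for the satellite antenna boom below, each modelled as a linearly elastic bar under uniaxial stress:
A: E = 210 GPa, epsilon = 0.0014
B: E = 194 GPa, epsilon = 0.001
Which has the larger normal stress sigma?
Model: a linearly elastic bar under uniaxial stress, so sigma = E·epsilon (SI units).
  A: sigma = (2.1 × 10¹¹) × 0.0014 = 2.94 × 10⁸ Pa = 294 MPa
  B: sigma = (1.94 × 10¹¹) × 0.001 = 1.94 × 10⁸ Pa = 194 MPa
294 MPa > 194 MPa, so A is larger.
Final answer: A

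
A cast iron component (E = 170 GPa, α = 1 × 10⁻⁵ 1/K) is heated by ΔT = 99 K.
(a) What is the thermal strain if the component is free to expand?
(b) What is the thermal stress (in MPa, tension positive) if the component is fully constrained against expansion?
(a) Free thermal strain ε_th = α·ΔT = (1 × 10⁻⁵) × 99 = 0.00099
(b) Fully constrained, the expansion is suppressed, so σ = -E·α·ΔT. Convert E = 170 GPa = 1.7 × 10¹¹ Pa.
  σ = -(1.7 × 10¹¹) × (1 × 10⁻⁵) × 99 = -1.683 × 10⁸ Pa = -168.3 MPa (compressive)
Final answer: (a) ε_th = 0.00099, (b) σ = -168.3 MPa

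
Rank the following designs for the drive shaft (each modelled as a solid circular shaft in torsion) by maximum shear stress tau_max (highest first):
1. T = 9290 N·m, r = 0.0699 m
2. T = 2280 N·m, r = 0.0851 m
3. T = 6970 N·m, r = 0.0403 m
Model: a solid circular shaft in torsion, so tau_max = (2·T) / (π·r^3) (SI units).
  Case 1: tau_max = (2 × 9290) / (π × 0.0699^3) = 1.732 × 10⁷ Pa = 17.32 MPa
  Case 2: tau_max = (2 × 2280) / (π × 0.0851^3) = 2.355 × 10⁶ Pa = 2.355 MPa
  Case 3: tau_max = (2 × 6970) / (π × 0.0403^3) = 6.78 × 10⁷ Pa = 67.8 MPa
Ordering: 67.8 MPa (case 3) > 17.32 MPa (case 1) > 2.355 MPa (case 2)
Final answer: 3, 1, 2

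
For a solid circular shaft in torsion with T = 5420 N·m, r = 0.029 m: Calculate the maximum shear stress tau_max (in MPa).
Model: a solid circular shaft in torsion, so tau_max = (2·T) / (π·r^3).
Substitute:
  tau_max = (2 × 5420) / (π × 0.029^3)
  tau_max = 1.415 × 10⁸ Pa
Convert: tau_max = 1.415 × 10⁸ Pa = 141.5 MPa
Final answer: tau_max = 141.5 MPa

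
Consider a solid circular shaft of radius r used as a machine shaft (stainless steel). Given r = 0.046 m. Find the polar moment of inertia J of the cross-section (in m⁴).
Model: a solid circular shaft of radius r, so J = (π·r^4) / 2.
Substitute:
  J = (π × 0.046^4) / 2
  J = 7.033 × 10⁻⁶ m⁴
Final answer: J = 7.033 × 10⁻⁶ m⁴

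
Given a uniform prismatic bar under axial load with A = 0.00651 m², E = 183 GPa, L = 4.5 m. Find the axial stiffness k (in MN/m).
Model: a uniform prismatic bar under axial load, so k = (A·E) / L.
Convert to SI units:
  E = 183 GPa = 1.83 × 10¹¹ Pa
Substitute:
  k = (0.00651 × (1.83 × 10¹¹)) / 4.5
  k = 2.647 × 10⁸ N/m
Convert: k = 2.647 × 10⁸ N/m = 264.7 MN/m
Final answer: k = 264.7 MN/m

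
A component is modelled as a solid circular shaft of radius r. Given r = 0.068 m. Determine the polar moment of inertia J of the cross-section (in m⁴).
Model: a solid circular shaft of radius r, so J = (π·r^4) / 2.
Substitute:
  J = (π × 0.068^4) / 2
  J = 3.359 × 10⁻⁵ m⁴
Final answer: J = 3.359 × 10⁻⁵ m⁴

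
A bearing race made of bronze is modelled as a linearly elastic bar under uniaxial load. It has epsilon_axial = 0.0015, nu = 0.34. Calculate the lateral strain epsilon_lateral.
Model: a linearly elastic bar under uniaxial load, so epsilon_lateral = -nu·epsilon_axial.
Substitute:
  epsilon_lateral = -(0.34 × 0.0015)
  epsilon_lateral = -0.00051
Final answer: epsilon_lateral = -0.00051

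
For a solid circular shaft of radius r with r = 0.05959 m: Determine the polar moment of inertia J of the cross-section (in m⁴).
Model: a solid circular shaft of radius r, so J = (π·r^4) / 2.
Substitute:
  J = (π × 0.05959^4) / 2
  J = 1.981 × 10⁻⁵ m⁴
Final answer: J = 1.981 × 10⁻⁵ m⁴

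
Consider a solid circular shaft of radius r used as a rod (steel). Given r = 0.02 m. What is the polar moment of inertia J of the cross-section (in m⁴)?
Model: a solid circular shaft of radius r, so J = (π·r^4) / 2.
Substitute:
  J = (π × 0.02^4) / 2
  J = 2.513 × 10⁻⁷ m⁴
Final answer: J = 2.513 × 10⁻⁷ m⁴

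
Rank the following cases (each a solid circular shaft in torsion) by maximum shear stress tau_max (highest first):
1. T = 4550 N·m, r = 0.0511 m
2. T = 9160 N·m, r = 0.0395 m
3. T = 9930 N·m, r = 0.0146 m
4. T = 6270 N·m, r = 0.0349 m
Model: a solid circular shaft in torsion, so tau_max = (2·T) / (π·r^3) (SI units).
  Case 1: tau_max = (2 × 4550) / (π × 0.0511^3) = 2.171 × 10⁷ Pa = 21.71 MPa
  Case 2: tau_max = (2 × 9160) / (π × 0.0395^3) = 9.462 × 10⁷ Pa = 94.62 MPa
  Case 3: tau_max = (2 × 9930) / (π × 0.0146^3) = 2.031 × 10⁹ Pa = 2031 MPa
  Case 4: tau_max = (2 × 6270) / (π × 0.0349^3) = 9.39 × 10⁷ Pa = 93.9 MPa
Ordering: 2031 MPa (case 3) > 94.62 MPa (case 2) > 93.9 MPa (case 4) > 21.71 MPa (case 1)
Final answer: 3, 2, 4, 1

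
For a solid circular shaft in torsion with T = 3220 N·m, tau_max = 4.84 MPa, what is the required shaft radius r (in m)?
Model: a solid circular shaft in torsion, so tau_max = (2·T) / (π·r^3).
Solve for r: r = ((2·T) / (π·tau_max))^(1/3).
Convert to SI units:
  tau_max = 4.84 MPa = 4.84 × 10⁶ Pa
Substitute:
  r = ((2 × 3220) / (π × (4.84 × 10⁶)))^(1/3)
  r = 0.0751 m
Final answer: r = 0.0751 m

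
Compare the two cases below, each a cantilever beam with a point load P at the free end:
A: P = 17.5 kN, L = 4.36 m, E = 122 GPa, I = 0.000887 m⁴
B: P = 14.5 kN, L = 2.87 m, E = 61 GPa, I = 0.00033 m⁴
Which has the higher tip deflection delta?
Model: a cantilever beam with a point load P at the free end, so delta = (P·L^3) / (3·E·I) (SI units).
  A: delta = (17500 × 4.36^3) / (3 × (1.22 × 10¹¹) × 0.000887) = 0.004468 m = 4.468 mm
  B: delta = (14500 × 2.87^3) / (3 × (6.1 × 10¹⁰) × 0.00033) = 0.005676 m = 5.676 mm
5.676 mm > 4.468 mm, so B is larger.
Final answer: B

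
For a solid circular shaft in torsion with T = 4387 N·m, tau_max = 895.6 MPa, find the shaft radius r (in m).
Model: a solid circular shaft in torsion, so tau_max = (2·T) / (π·r^3).
Solve for r: r = ((2·T) / (π·tau_max))^(1/3).
Convert to SI units:
  tau_max = 895.6 MPa = 8.956 × 10⁸ Pa
Substitute:
  r = ((2 × 4387) / (π × (8.956 × 10⁸)))^(1/3)
  r = 0.01461 m
Final answer: r = 0.01461 m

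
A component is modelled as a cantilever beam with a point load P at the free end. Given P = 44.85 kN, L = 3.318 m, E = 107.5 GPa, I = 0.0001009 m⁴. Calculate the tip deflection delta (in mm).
Model: a cantilever beam with a point load P at the free end, so delta = (P·L^3) / (3·E·I).
Convert to SI units:
  P = 44.85 kN = 44850 N
  E = 107.5 GPa = 1.075 × 10¹¹ Pa
Substitute:
  delta = (44850 × 3.318^3) / (3 × (1.075 × 10¹¹) × 0.0001009)
  delta = 0.05035 m
Convert: delta = 0.05035 m = 50.35 mm
Final answer: delta = 50.35 mm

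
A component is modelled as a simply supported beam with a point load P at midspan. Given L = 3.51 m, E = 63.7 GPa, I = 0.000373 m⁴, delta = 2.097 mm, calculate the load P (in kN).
Model: a simply supported beam with a point load P at midspan, so delta = (P·L^3) / (48·E·I).
Solve for P: P = (48·delta·E·I) / L^3.
Convert to SI units:
  E = 63.7 GPa = 6.37 × 10¹⁰ Pa
  delta = 2.097 mm = 0.002097 m
Substitute:
  P = (48 × 0.002097 × (6.37 × 10¹⁰) × 0.000373) / 3.51^3
  P = 55310 N
Convert: P = 55310 N = 55.31 kN
Final answer: P = 55.31 kN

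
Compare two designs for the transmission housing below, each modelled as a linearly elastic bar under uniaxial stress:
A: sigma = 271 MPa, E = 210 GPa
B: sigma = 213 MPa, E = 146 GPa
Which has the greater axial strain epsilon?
Model: a linearly elastic bar under uniaxial stress, so epsilon = sigma / E (SI units).
  A: epsilon = (2.71 × 10⁸) / (2.1 × 10¹¹) = 0.00129
  B: epsilon = (2.13 × 10⁸) / (1.46 × 10¹¹) = 0.001459
0.001459 > 0.00129, so B is larger.
Final answer: B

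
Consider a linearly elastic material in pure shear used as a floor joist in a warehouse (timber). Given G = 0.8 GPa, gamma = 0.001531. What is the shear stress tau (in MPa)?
Model: a linearly elastic material in pure shear, so tau = G·gamma.
Convert to SI units:
  G = 0.8 GPa = 8 × 10⁸ Pa
Substitute:
  tau = (8 × 10⁸) × 0.001531
  tau = 1.225 × 10⁶ Pa
Convert: tau = 1.225 × 10⁶ Pa = 1.225 MPa
Final answer: tau = 1.225 MPa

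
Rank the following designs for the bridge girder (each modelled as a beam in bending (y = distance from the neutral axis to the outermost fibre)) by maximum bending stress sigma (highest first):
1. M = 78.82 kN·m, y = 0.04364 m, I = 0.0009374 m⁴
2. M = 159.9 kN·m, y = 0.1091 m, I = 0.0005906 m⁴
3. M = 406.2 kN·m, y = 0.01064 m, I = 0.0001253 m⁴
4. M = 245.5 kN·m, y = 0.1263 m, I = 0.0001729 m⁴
Model: a beam in bending (y = distance from the neutral axis to the outermost fibre), so sigma = (M·y) / I (SI units).
  Case 1: sigma = (78820 × 0.04364) / 0.0009374 = 3.669 × 10⁶ Pa = 3.669 MPa
  Case 2: sigma = (159900 × 0.1091) / 0.0005906 = 2.954 × 10⁷ Pa = 29.54 MPa
  Case 3: sigma = (406200 × 0.01064) / 0.0001253 = 3.449 × 10⁷ Pa = 34.49 MPa
  Case 4: sigma = (245500 × 0.1263) / 0.0001729 = 1.793 × 10⁸ Pa = 179.3 MPa
Ordering: 179.3 MPa (case 4) > 34.49 MPa (case 3) > 29.54 MPa (case 2) > 3.669 MPa (case 1)
Final answer: 4, 3, 2, 1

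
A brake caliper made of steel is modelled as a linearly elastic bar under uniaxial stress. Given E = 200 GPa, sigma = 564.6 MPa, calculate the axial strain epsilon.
Model: a linearly elastic bar under uniaxial stress, so sigma = E·epsilon.
Solve for epsilon: epsilon = sigma / E.
Convert to SI units:
  E = 200 GPa = 2 × 10¹¹ Pa
  sigma = 564.6 MPa = 5.646 × 10⁸ Pa
Substitute:
  epsilon = (5.646 × 10⁸) / (2 × 10¹¹)
  epsilon = 0.002823
Final answer: epsilon = 0.002823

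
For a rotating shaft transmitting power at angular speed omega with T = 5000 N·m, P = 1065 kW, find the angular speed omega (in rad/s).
Model: a rotating shaft transmitting power at angular speed omega, so P = T·omega.
Solve for omega: omega = P / T.
Convert to SI units:
  P = 1065 kW = 1.065 × 10⁶ W
Substitute:
  omega = (1.065 × 10⁶) / 5000
  omega = 213 rad/s
Final answer: omega = 213 rad/s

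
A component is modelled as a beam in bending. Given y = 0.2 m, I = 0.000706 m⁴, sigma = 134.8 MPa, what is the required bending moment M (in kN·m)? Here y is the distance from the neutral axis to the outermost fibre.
Model: a beam in bending, so sigma = (M·y) / I.
Solve for M: M = (sigma·I) / y.
Convert to SI units:
  sigma = 134.8 MPa = 1.348 × 10⁸ Pa
Substitute:
  M = ((1.348 × 10⁸) × 0.000706) / 0.2
  M = 475800 N·m
Convert: M = 475800 N·m = 475.8 kN·m
Final answer: M = 475.8 kN·m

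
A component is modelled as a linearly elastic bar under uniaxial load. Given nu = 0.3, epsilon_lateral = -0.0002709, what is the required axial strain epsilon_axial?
Model: a linearly elastic bar under uniaxial load, so epsilon_lateral = -nu·epsilon_axial.
Solve for epsilon_axial: epsilon_axial = -epsilon_lateral / nu.
Substitute:
  epsilon_axial = -(-0.0002709) / 0.3
  epsilon_axial = 0.000903
Final answer: epsilon_axial = 0.000903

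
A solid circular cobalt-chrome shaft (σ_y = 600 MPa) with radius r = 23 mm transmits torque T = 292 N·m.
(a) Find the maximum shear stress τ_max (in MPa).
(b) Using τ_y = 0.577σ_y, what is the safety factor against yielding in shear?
(a) For a solid circular shaft, τ_max = T·r/J with J = π·r^4/2, i.e. τ_max = 2·T / (π·r^3). Convert r = 23 mm = 0.023 m.
  τ_max = (2 × 292) / (π × 0.023^3) = 1.528 × 10⁷ Pa = 15.28 MPa
(b) τ_y = 0.577 × 600 = 346.2 MPa
  SF = τ_y/τ_max = 346.2 / 15.28 = 22.66
Final answer: (a) τ_max = 15.28 MPa, (b) SF = 22.66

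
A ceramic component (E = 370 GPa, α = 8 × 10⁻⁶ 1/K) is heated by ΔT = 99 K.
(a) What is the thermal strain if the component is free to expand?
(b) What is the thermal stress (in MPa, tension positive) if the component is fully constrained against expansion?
(a) Free thermal strain ε_th = α·ΔT = (8 × 10⁻⁶) × 99 = 0.000792
(b) Fully constrained, the expansion is suppressed, so σ = -E·α·ΔT. Convert E = 370 GPa = 3.7 × 10¹¹ Pa.
  σ = -(3.7 × 10¹¹) × (8 × 10⁻⁶) × 99 = -2.93 × 10⁸ Pa = -293 MPa (compressive)
Final answer: (a) ε_th = 0.000792, (b) σ = -293 MPa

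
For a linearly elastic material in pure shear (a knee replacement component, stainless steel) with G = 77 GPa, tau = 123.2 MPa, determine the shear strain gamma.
Model: a linearly elastic material in pure shear, so tau = G·gamma.
Solve for gamma: gamma = tau / G.
Convert to SI units:
  G = 77 GPa = 7.7 × 10¹⁰ Pa
  tau = 123.2 MPa = 1.232 × 10⁸ Pa
Substitute:
  gamma = (1.232 × 10⁸) / (7.7 × 10¹⁰)
  gamma = 0.0016
Final answer: gamma = 0.0016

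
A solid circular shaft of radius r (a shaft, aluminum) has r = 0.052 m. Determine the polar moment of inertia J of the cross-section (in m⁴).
Model: a solid circular shaft of radius r, so J = (π·r^4) / 2.
Substitute:
  J = (π × 0.052^4) / 2
  J = 1.149 × 10⁻⁵ m⁴
Final answer: J = 1.149 × 10⁻⁵ m⁴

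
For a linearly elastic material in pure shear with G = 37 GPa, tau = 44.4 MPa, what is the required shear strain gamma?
Model: a linearly elastic material in pure shear, so tau = G·gamma.
Solve for gamma: gamma = tau / G.
Convert to SI units:
  G = 37 GPa = 3.7 × 10¹⁰ Pa
  tau = 44.4 MPa = 4.44 × 10⁷ Pa
Substitute:
  gamma = (4.44 × 10⁷) / (3.7 × 10¹⁰)
  gamma = 0.0012
Final answer: gamma = 0.0012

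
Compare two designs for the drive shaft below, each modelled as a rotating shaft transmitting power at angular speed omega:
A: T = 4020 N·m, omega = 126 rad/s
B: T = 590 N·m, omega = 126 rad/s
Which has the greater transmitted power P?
Model: a rotating shaft transmitting power at angular speed omega, so P = T·omega (SI units).
  A: P = 4020 × 126 = 506500 W = 506.5 kW
  B: P = 590 × 126 = 74340 W = 74.34 kW
506.5 kW > 74.34 kW, so A is larger.
Final answer: A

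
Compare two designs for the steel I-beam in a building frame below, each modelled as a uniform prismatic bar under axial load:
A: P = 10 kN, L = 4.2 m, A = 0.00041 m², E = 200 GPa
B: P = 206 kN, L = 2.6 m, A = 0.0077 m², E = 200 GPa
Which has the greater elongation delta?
Model: a uniform prismatic bar under axial load, so delta = (P·L) / (A·E) (SI units).
  A: delta = (10000 × 4.2) / (0.00041 × (2 × 10¹¹)) = 0.0005122 m = 0.5122 mm
  B: delta = (206000 × 2.6) / (0.0077 × (2 × 10¹¹)) = 0.0003478 m = 0.3478 mm
0.5122 mm > 0.3478 mm, so A is larger.
Final answer: A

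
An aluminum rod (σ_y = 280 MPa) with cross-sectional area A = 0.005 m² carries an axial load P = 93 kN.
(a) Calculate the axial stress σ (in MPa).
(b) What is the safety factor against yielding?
(a) Axial stress σ = P/A. Convert P = 93 kN = 93000 N.
  σ = 93000 / 0.005 = 1.86 × 10⁷ Pa = 18.6 MPa
(b) Safety factor SF = σ_y/σ = 280 / 18.6 = 15.05
Final answer: (a) σ = 18.6 MPa, (b) SF = 15.05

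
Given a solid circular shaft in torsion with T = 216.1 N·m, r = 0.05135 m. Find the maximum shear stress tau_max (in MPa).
Model: a solid circular shaft in torsion, so tau_max = (2·T) / (π·r^3).
Substitute:
  tau_max = (2 × 216.1) / (π × 0.05135^3)
  tau_max = 1.016 × 10⁶ Pa
Convert: tau_max = 1.016 × 10⁶ Pa = 1.016 MPa
Final answer: tau_max = 1.016 MPa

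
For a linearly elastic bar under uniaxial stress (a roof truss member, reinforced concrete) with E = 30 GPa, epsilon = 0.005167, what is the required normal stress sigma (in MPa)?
Model: a linearly elastic bar under uniaxial stress, so epsilon = sigma / E.
Solve for sigma: sigma = epsilon·E.
Convert to SI units:
  E = 30 GPa = 3 × 10¹⁰ Pa
Substitute:
  sigma = 0.005167 × (3 × 10¹⁰)
  sigma = 1.55 × 10⁸ Pa
Convert: sigma = 1.55 × 10⁸ Pa = 155 MPa
Final answer: sigma = 155 MPa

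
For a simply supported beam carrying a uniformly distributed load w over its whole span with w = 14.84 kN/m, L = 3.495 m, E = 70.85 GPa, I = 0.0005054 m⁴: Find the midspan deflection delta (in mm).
Model: a simply supported beam carrying a uniformly distributed load w over its whole span, so delta = (5·w·L^4) / (384·E·I).
Convert to SI units:
  w = 14.84 kN/m = 14840 N/m
  E = 70.85 GPa = 7.085 × 10¹⁰ Pa
Substitute:
  delta = (5 × 14840 × 3.495^4) / (384 × (7.085 × 10¹⁰) × 0.0005054)
  delta = 0.0008052 m
Convert: delta = 0.0008052 m = 0.8052 mm
Final answer: delta = 0.8052 mm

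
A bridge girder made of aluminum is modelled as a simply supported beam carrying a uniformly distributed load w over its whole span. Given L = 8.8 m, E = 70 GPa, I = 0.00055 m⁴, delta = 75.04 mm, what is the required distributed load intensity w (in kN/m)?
Model: a simply supported beam carrying a uniformly distributed load w over its whole span, so delta = (5·w·L^4) / (384·E·I).
Solve for w: w = (384·delta·E·I) / (5·L^4).
Convert to SI units:
  E = 70 GPa = 7 × 10¹⁰ Pa
  delta = 75.04 mm = 0.07504 m
Substitute:
  w = (384 × 0.07504 × (7 × 10¹⁰) × 0.00055) / (5 × 8.8^4)
  w = 37000 N/m
Convert: w = 37000 N/m = 37 kN/m
Final answer: w = 37 kN/m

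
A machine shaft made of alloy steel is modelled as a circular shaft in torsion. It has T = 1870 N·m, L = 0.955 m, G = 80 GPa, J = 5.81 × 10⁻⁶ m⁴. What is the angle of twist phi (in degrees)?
Model: a circular shaft in torsion, so phi = (T·L) / (G·J).
Convert to SI units:
  G = 80 GPa = 8 × 10¹⁰ Pa
Substitute:
  phi = (1870 × 0.955) / ((8 × 10¹⁰) × (5.81 × 10⁻⁶))
  phi = 0.003842 rad
Convert to degrees: phi = 0.003842 × 180/π = 0.2201°
Final answer: phi = 0.2201°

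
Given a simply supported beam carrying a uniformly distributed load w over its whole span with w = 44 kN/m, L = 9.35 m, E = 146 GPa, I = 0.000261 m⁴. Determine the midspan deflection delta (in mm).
Model: a simply supported beam carrying a uniformly distributed load w over its whole span, so delta = (5·w·L^4) / (384·E·I).
Convert to SI units:
  w = 44 kN/m = 44000 N/m
  E = 146 GPa = 1.46 × 10¹¹ Pa
Substitute:
  delta = (5 × 44000 × 9.35^4) / (384 × (1.46 × 10¹¹) × 0.000261)
  delta = 0.1149 m
Convert: delta = 0.1149 m = 114.9 mm
Final answer: delta = 114.9 mm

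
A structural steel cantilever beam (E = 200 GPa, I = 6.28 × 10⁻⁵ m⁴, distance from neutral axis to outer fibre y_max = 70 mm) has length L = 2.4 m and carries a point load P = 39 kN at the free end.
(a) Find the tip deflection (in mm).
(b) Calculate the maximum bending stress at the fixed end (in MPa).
(a) Tip deflection of a cantilever with an end point load: δ = P·L^3 / (3·E·I). Convert P = 39 kN = 39000 N, E = 200 GPa = 2 × 10¹¹ Pa.
  δ = (39000 × 2.4^3) / (3 × (2 × 10¹¹) × (6.28 × 10⁻⁵)) = 0.01431 m = 14.31 mm
(b) Maximum bending moment at the fixed end: M = P·L = 39000 × 2.4 = 93600 N·m. Convert y_max = 70 mm = 0.07 m.
  σ = M·y_max / I = (93600 × 0.07) / (6.28 × 10⁻⁵) = 1.043 × 10⁸ Pa = 104.3 MPa
Final answer: (a) δ = 14.31 mm, (b) σ = 104.3 MPa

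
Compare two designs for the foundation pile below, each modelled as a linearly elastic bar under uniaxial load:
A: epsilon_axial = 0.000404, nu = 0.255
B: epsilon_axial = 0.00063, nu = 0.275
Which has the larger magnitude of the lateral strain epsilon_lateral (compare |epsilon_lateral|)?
Model: a linearly elastic bar under uniaxial load, so epsilon_lateral = -nu·epsilon_axial (SI units).
  A: epsilon_lateral = -(0.255 × 0.000404) = -0.000103
  B: epsilon_lateral = -(0.275 × 0.00063) = -0.0001733
|epsilon_lateral|: A = 0.000103, B = 0.0001733, so B is larger in magnitude.
Final answer: B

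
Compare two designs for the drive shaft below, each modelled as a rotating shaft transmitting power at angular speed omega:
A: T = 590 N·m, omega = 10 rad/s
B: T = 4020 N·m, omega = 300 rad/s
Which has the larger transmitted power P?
Model: a rotating shaft transmitting power at angular speed omega, so P = T·omega (SI units).
  A: P = 590 × 10 = 5900 W = 5.9 kW
  B: P = 4020 × 300 = 1.206 × 10⁶ W = 1206 kW
1206 kW > 5.9 kW, so B is larger.
Final answer: B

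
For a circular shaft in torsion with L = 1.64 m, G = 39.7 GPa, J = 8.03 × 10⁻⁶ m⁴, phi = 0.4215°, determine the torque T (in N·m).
Model: a circular shaft in torsion, so phi = (T·L) / (G·J).
Solve for T: T = (phi·G·J) / L.
Convert to SI units:
  G = 39.7 GPa = 3.97 × 10¹⁰ Pa
  phi = 0.4215° = 0.007357 rad
Substitute:
  T = (0.007357 × (3.97 × 10¹⁰) × (8.03 × 10⁻⁶)) / 1.64
  T = 1430 N·m
Final answer: T = 1430 N·m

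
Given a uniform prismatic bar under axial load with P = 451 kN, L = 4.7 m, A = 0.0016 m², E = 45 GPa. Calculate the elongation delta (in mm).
Model: a uniform prismatic bar under axial load, so delta = (P·L) / (A·E).
Convert to SI units:
  P = 451 kN = 451000 N
  E = 45 GPa = 4.5 × 10¹⁰ Pa
Substitute:
  delta = (451000 × 4.7) / (0.0016 × (4.5 × 10¹⁰))
  delta = 0.02944 m
Convert: delta = 0.02944 m = 29.44 mm
Final answer: delta = 29.44 mm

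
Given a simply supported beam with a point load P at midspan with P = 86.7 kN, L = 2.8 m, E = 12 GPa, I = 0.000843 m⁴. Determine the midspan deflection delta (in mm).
Model: a simply supported beam with a point load P at midspan, so delta = (P·L^3) / (48·E·I).
Convert to SI units:
  P = 86.7 kN = 86700 N
  E = 12 GPa = 1.2 × 10¹⁰ Pa
Substitute:
  delta = (86700 × 2.8^3) / (48 × (1.2 × 10¹⁰) × 0.000843)
  delta = 0.00392 m
Convert: delta = 0.00392 m = 3.92 mm
Final answer: delta = 3.92 mm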